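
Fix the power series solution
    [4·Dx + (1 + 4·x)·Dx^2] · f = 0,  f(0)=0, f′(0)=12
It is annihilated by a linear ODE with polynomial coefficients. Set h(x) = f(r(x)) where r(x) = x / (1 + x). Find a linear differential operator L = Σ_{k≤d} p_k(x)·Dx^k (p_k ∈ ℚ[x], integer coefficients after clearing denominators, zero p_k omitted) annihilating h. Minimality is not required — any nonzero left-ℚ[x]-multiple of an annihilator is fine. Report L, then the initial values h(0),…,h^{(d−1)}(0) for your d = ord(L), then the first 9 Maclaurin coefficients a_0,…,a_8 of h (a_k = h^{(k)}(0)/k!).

L = (6 + 10·x)·Dx + (1 + 6·x + 5·x^2)·Dx^2  (order 2).
h: a_k = 0, 12, -36, 124, -468, 9372/5, -7812, 234372/7, -146484, …
ICs: h(0) = 0, h′(0) = 12.

f: a_k = 0, 12, -24, 64, -192, 3072/5, -2048, 49152/7, -24576, …
Substitute x→r, Dx→(1/r')Dx; clear ⇒ L₀.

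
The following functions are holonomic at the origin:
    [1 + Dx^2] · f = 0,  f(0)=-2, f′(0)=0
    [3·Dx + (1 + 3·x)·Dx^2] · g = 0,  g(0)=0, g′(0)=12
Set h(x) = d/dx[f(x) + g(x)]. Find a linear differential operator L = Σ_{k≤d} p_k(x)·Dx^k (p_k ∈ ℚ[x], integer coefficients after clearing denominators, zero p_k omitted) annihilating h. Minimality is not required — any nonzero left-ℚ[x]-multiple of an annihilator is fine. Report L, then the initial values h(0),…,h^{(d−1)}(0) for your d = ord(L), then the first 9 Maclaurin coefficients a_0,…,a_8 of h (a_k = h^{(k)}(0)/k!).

f: a_k = -2, 0, 1, 0, -1/12, 0, 1/360, 0, -1/20160, …
g: a_k = 0, 12, -18, 36, -81, 972/5, -486, 8748/7, -6561/2, …
f+g: L₀ = lclm(L_f,L_g), ord ≤ 2+2.
Derive L from L₀ (diff closure).
L = (165 + 18·x + 27·x^2) + (19 + 63·x + 27·x^2 + 27·x^3)·Dx + (165 + 18·x + 27·x^2)·Dx^2 + (19 + 63·x + 27·x^2 + 27·x^3)·Dx^3  (order 3).
h: a_k = 12, -34, 108, -973/3, 972, -174959/60, 8748, -66134881/2520, 78732, …
ICs: h(0) = 12, h′(0) = -34, h′′(0) = 216.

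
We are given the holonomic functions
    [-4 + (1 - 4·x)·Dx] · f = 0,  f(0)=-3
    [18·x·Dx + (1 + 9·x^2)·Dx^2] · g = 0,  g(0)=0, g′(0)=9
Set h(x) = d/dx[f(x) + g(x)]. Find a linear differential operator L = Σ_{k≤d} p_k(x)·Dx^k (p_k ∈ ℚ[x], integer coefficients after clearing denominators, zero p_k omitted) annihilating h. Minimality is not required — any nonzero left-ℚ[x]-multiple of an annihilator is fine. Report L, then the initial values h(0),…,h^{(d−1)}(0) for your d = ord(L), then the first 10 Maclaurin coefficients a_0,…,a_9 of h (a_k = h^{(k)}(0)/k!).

L = (-72 + 1152·x + 1944·x^2) + (57 - 72·x + 765·x^2 + 1944·x^3)·Dx + (-4 + 7·x + 63·x^3 + 324·x^4)·Dx^2  (order 2).
h: a_k = -3, -96, -657, -3072, -14631, -73728, -350625, -1572864, -7018839, -31457280, …
ICs: h(0) = -3, h′(0) = -96.

f: a_k = -3, -12, -48, -192, -768, -3072, -12288, -49152, -196608, -786432, …
g: a_k = 0, 9, 0, -27, 0, 729/5, 0, -6561/7, 0, 6561, …
L₀ := lclm(L_f,L_g); ord L₀ ≤ 1+2.
Differentiate: ansatz ord ≤ ord L₀ ⇒ L.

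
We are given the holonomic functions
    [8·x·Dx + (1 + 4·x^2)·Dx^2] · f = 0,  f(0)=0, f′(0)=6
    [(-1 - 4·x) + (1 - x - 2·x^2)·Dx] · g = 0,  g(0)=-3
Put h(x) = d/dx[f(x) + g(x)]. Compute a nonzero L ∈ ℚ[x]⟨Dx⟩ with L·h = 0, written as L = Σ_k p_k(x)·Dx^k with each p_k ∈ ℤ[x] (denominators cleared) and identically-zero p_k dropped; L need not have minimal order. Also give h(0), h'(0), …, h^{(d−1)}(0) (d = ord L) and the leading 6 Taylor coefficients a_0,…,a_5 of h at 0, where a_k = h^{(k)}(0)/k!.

f: a_k = 0, 6, 0, -8, 0, 96/5, …
g: a_k = -3, -3, -9, -15, -33, -63, …
Weyl lclm of L_f,L_g ⇒ L₀ (ord ≤ 3).
h₀' ⇒ L via d/dx closure of L₀.
L = (24 - 96·x - 864·x^2 - 1536·x^3 - 3264·x^4 - 768·x^6) + (-19 - 80·x - 100·x^2 - 544·x^3 - 1424·x^4 - 2368·x^5 - 192·x^6 - 768·x^7)·Dx + (3 + 7·x + 32·x^2 - 28·x^3 + 24·x^4 - 240·x^5 - 256·x^6 - 64·x^7 - 128·x^8)·Dx^2  (order 2).
h: a_k = 3, -18, -69, -132, -219, -774, …
ICs: h(0) = 3, h′(0) = -18.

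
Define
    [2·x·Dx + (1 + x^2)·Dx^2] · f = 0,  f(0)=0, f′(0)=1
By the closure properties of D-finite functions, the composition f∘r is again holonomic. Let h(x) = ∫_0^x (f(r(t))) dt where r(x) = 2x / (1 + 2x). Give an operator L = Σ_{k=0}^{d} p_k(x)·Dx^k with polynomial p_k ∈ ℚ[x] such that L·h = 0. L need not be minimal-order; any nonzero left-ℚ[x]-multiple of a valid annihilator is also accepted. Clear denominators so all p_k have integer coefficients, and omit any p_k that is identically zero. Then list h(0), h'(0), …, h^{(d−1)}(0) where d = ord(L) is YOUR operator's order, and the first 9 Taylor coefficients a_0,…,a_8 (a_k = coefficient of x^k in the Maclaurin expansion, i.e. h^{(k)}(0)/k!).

L = (4 + 16·x)·Dx^2 + (1 + 4·x + 8·x^2)·Dx^3  (order 3).
h: a_k = 0, 0, 1, -4/3, 4/3, 0, -64/15, 256/21, -128/7, …
ICs: h(0) = 0, h′(0) = 0, h′′(0) = 2.

f: a_k = 0, 1, 0, -1/3, 0, 1/5, 0, -1/7, 0, …
Substitute x→r, Dx→(1/r')Dx; clear ⇒ L₀.
h=∫h₀ ⇒ L = L₀·Dx.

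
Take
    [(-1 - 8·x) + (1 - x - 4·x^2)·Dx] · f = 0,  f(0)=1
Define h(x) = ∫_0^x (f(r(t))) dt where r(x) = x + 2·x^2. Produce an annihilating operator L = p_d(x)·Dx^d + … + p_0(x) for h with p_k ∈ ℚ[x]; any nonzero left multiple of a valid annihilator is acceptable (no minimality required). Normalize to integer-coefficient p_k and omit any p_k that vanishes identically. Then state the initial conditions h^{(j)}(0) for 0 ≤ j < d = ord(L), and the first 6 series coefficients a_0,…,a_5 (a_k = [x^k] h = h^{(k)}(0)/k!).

f: a_k = 1, 1, 5, 9, 29, 65, …
h₀=f(r): pull back L_f along r ⇒ L₀.
Integrate: L := L₀·Dx.
L = (1 + 12·x + 48·x^2 + 64·x^3)·Dx + (-1 + x + 6·x^2 + 16·x^3 + 16·x^4)·Dx^2  (order 2).
h: a_k = 0, 1, 1/2, 7/3, 29/4, 103/5, …
ICs: h(0) = 0, h′(0) = 1.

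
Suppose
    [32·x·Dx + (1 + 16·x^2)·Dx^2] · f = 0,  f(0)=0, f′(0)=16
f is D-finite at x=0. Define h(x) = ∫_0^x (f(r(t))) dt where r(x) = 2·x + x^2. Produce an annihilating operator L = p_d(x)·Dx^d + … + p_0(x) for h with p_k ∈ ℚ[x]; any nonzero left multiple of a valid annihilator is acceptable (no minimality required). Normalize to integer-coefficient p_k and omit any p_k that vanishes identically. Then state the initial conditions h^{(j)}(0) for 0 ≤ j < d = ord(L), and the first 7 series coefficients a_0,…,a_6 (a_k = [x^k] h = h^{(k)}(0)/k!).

L = (-1 + 128·x + 256·x^2 + 192·x^3 + 48·x^4)·Dx^2 + (1 + x + 64·x^2 + 128·x^3 + 80·x^4 + 16·x^5)·Dx^3  (order 3).
h: a_k = 0, 0, 16, 16/3, -512/3, -1024/5, 64256/15, …
ICs: h(0) = 0, h′(0) = 0, h′′(0) = 32.

f: a_k = 0, 16, 0, -256/3, 0, 4096/5, 0, …
Substitute x→r, Dx→(1/r')Dx; clear ⇒ L₀.
h=∫₀ˣh₀: take L = L₀·Dx.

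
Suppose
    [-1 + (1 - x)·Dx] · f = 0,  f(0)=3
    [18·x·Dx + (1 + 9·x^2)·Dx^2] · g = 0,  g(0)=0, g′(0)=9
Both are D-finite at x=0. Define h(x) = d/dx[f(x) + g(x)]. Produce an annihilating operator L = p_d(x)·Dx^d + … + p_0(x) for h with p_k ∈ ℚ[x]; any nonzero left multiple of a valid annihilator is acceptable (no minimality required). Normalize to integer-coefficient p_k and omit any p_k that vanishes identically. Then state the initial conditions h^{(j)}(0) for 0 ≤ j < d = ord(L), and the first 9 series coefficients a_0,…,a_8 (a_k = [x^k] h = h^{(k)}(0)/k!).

L = (-18 + 72·x + 486·x^2) + (12 - 18·x - 180·x^2 + 486·x^3)·Dx + (-1 - 8·x - 72·x^3 + 81·x^4)·Dx^2  (order 2).
h: a_k = 12, 6, -72, 12, 744, 18, -6540, 24, 59076, …
ICs: h(0) = 12, h′(0) = 6.

f: a_k = 3, 3, 3, 3, 3, 3, 3, 3, 3, …
g: a_k = 0, 9, 0, -27, 0, 729/5, 0, -6561/7, 0, …
f+g: L₀ = lclm(L_f,L_g), ord ≤ 1+2.
h₀' ⇒ L via d/dx closure of L₀.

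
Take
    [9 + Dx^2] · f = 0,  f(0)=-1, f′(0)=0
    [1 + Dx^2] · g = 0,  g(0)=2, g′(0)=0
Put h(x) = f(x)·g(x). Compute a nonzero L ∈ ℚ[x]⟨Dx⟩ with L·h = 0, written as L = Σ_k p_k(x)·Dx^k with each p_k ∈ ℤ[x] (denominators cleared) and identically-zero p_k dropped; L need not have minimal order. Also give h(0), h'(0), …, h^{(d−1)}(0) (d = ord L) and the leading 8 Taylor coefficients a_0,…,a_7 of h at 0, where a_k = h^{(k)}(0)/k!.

f: a_k = -1, 0, 9/2, 0, -27/8, 0, 81/80, 0, …
g: a_k = 2, 0, -1, 0, 1/12, 0, -1/360, 0, …
L₀ := L_f ⊗_s L_g (sym. prod.), ord ≤ 4.
L = 64 + 20·Dx^2 + Dx^4  (order 4).
h: a_k = -2, 0, 10, 0, -34/3, 0, 52/9, 0, …
ICs: h(0) = -2, h′(0) = 0, h′′(0) = 20, h′′′(0) = 0.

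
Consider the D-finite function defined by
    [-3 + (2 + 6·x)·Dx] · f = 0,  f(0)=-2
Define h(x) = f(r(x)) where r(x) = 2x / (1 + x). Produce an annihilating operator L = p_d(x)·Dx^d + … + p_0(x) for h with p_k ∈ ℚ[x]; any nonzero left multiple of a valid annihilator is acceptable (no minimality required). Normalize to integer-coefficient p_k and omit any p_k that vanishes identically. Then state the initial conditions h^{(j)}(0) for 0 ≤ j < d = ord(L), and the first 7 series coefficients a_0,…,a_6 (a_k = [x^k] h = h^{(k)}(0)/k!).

f: a_k = -2, -3, 9/4, -27/8, 405/64, -1701/128, 15309/512, …
Change of var in L_f (x↦r) gives L₀.
L = -3 + (1 + 8·x + 7·x^2)·Dx  (order 1).
h: a_k = -2, -6, 15, -51, 861/4, -4137/4, 42987/8, …
ICs: h(0) = -2.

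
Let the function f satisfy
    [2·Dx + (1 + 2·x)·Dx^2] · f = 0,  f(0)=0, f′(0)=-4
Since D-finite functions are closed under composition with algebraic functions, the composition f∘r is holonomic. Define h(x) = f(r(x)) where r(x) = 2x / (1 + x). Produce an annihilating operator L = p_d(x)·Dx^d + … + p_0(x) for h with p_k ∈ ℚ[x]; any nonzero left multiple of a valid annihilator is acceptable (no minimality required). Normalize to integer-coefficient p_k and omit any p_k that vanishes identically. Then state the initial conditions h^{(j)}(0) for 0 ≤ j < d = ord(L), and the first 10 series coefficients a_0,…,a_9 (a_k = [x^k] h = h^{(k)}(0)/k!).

L = (6 + 10·x)·Dx + (1 + 6·x + 5·x^2)·Dx^2  (order 2).
h: a_k = 0, -8, 24, -248/3, 312, -6248/5, 5208, -156248/7, 97656, -3906248/9, …
ICs: h(0) = 0, h′(0) = -8.

f: a_k = 0, -4, 4, -16/3, 8, -64/5, 64/3, -256/7, 64, -1024/9, …
Change of var in L_f (x↦r) gives L₀.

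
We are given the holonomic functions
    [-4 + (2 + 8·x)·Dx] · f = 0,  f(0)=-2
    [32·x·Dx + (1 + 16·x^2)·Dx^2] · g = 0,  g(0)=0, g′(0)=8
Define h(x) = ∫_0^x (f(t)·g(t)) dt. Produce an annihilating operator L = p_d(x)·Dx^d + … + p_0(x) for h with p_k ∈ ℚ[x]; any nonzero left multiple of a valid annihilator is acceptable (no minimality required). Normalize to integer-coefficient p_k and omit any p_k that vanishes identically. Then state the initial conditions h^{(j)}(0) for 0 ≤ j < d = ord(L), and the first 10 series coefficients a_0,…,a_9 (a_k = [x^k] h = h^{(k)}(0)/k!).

f: a_k = -2, -4, 4, -8, 20, -56, 168, -528, 1716, -5720, …
g: a_k = 0, 8, 0, -128/3, 0, 2048/5, 0, -32768/7, 0, 524288/9, …
Sym-product of L_f,L_g gives L₀ (≤ ord 2).
Integrate: L := L₀·Dx.
L = (12 - 64·x - 64·x^2)·Dx + (-4 + 16·x + 192·x^2 + 256·x^3)·Dx^2 + (1 + 8·x + 32·x^2 + 128·x^3 + 256·x^4)·Dx^3  (order 3).
h: a_k = 0, 0, -8, -32/3, 88/3, 64/3, -6224/45, -26176/105, 150824/105, 1429376/945, …
ICs: h(0) = 0, h′(0) = 0, h′′(0) = -16.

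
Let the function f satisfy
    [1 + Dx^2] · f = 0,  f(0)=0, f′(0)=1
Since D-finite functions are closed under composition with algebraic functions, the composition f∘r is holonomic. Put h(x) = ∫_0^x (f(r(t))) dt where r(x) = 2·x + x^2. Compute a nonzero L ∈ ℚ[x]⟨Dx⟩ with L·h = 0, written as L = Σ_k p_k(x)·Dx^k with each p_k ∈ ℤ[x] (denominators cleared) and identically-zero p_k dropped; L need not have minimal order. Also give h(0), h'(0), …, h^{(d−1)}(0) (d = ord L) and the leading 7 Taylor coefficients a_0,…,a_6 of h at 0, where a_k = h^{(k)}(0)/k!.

L = (4 + 12·x + 12·x^2 + 4·x^3)·Dx - Dx^2 + (1 + x)·Dx^3  (order 3).
h: a_k = 0, 0, 1, 1/3, -1/3, -2/5, -11/90, …
ICs: h(0) = 0, h′(0) = 0, h′′(0) = 2.

f: a_k = 0, 1, 0, -1/6, 0, 1/120, 0, …
L₀ from L_f via x↦r, Dx↦r'^{-1}Dx.
h=∫₀ˣh₀: take L = L₀·Dx.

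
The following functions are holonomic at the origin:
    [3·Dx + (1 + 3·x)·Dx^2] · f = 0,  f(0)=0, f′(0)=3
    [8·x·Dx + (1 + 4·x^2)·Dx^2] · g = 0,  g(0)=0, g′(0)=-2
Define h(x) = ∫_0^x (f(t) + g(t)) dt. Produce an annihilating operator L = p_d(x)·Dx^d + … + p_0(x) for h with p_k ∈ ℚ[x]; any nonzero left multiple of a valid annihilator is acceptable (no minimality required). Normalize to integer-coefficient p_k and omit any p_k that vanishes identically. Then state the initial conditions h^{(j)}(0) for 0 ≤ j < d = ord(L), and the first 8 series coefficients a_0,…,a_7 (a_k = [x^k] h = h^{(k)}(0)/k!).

f: a_k = 0, 3, -9/2, 9, -81/4, 243/5, -243/2, 2187/7, …
g: a_k = 0, -2, 0, 8/3, 0, -32/5, 0, 128/7, …
h₀=f+g: left-lcm gives L₀, ord ≤ 4.
∫: right-multiply L₀ by Dx.
L = (-24 - 216·x + 288·x^2 + 288·x^3)·Dx^2 + (-26 - 48·x - 120·x^2 + 576·x^3 + 576·x^4)·Dx^3 + (-3 - x + 24·x^2 + 32·x^3 + 144·x^4 + 144·x^5)·Dx^4  (order 4).
h: a_k = 0, 0, 1/2, -3/2, 35/12, -81/20, 211/30, -243/14, …
ICs: h(0) = 0, h′(0) = 0, h′′(0) = 1, h′′′(0) = -9.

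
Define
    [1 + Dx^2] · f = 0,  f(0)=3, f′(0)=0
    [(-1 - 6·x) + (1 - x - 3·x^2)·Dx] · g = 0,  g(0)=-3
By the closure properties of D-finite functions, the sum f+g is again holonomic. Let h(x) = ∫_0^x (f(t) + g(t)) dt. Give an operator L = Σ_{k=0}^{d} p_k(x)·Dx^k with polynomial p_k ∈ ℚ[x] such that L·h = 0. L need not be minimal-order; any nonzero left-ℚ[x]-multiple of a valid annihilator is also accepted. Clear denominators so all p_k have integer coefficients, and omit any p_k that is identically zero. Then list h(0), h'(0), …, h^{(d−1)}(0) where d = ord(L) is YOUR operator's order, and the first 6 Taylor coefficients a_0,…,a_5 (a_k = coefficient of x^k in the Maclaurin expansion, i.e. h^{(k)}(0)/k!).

f: a_k = 3, 0, -3/2, 0, 1/8, 0, …
g: a_k = -3, -3, -12, -21, -57, -120, …
Weyl lclm of L_f,L_g ⇒ L₀ (ord ≤ 3).
∫: right-multiply L₀ by Dx.
L = (-43 - 292·x - 307·x^2 - 624·x^3 - 45·x^4 - 54·x^5)·Dx + (9 + 7·x + 6·x^2 - 91·x^3 - 144·x^4 - 27·x^5 - 27·x^6)·Dx^2 + (-43 - 292·x - 307·x^2 - 624·x^3 - 45·x^4 - 54·x^5)·Dx^3 + (9 + 7·x + 6·x^2 - 91·x^3 - 144·x^4 - 27·x^5 - 27·x^6)·Dx^4  (order 4).
h: a_k = 0, 0, -3/2, -9/2, -21/4, -91/8, …
ICs: h(0) = 0, h′(0) = 0, h′′(0) = -3, h′′′(0) = -27.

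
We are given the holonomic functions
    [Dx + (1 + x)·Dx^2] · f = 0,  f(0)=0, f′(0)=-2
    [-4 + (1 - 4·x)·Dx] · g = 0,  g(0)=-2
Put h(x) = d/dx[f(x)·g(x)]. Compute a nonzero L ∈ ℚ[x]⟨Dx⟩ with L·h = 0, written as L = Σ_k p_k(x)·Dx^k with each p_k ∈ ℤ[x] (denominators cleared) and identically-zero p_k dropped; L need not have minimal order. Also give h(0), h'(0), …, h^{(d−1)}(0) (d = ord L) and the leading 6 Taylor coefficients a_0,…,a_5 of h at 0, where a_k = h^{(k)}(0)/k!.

L = 16 + (10 + 20·x)·Dx + (-1 + 3·x + 4·x^2)·Dx^2  (order 2).
h: a_k = 4, 28, 172, 2740/3, 13712/3, 109676/5, …
ICs: h(0) = 4, h′(0) = 28.

f: a_k = 0, -2, 1, -2/3, 1/2, -2/5, …
g: a_k = -2, -8, -32, -128, -512, -2048, …
f·g: L₀ = L_f ⊗_s L_g, ord ≤ 2·1.
h₀' ⇒ L via d/dx closure of L₀.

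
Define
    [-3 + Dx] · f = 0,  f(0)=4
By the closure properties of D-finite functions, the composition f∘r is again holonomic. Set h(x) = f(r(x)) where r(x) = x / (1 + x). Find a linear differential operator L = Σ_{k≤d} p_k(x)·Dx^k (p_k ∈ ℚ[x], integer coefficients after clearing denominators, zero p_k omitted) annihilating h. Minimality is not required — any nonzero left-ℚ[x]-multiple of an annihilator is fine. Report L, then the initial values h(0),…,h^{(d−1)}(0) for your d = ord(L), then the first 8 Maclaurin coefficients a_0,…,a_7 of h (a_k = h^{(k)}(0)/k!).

f: a_k = 4, 12, 18, 18, 27/2, 81/10, 81/20, 243/140, …
L₀ from L_f via x↦r, Dx↦r'^{-1}Dx.
L = -3 + (1 + 2·x + x^2)·Dx  (order 1).
h: a_k = 4, 12, 6, -6, 3/2, 21/10, -69/20, 411/140, …
ICs: h(0) = 4.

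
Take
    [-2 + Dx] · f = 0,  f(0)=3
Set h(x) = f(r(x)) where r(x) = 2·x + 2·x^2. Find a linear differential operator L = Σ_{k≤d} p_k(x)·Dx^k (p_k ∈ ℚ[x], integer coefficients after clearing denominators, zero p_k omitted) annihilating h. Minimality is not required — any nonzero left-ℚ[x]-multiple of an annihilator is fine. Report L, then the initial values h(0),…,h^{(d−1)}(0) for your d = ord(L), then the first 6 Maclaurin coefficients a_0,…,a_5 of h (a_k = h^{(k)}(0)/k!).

L = (-4 - 8·x) + Dx  (order 1).
h: a_k = 3, 12, 36, 80, 152, 1248/5, …
ICs: h(0) = 3.

f: a_k = 3, 6, 6, 4, 2, 4/5, …
Change of var in L_f (x↦r) gives L₀.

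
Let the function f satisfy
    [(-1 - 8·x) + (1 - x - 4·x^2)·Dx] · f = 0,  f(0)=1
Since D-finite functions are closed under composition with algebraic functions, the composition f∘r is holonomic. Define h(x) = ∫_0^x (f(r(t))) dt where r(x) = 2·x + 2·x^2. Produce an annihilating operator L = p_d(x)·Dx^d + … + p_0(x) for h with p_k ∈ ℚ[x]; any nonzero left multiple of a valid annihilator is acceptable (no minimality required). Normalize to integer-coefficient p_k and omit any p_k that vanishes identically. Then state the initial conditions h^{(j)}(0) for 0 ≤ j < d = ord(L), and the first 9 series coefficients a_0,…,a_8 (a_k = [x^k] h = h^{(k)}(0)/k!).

f: a_k = 1, 1, 5, 9, 29, 65, 181, 441, 1165, …
Substitute x→r, Dx→(1/r')Dx; clear ⇒ L₀.
h=∫h₀ ⇒ L = L₀·Dx.
L = (2 + 36·x + 96·x^2 + 64·x^3)·Dx + (-1 + 2·x + 18·x^2 + 32·x^3 + 16·x^4)·Dx^2  (order 2).
h: a_k = 0, 1, 1, 22/3, 28, 140, 692, 24840/7, 18576, …
ICs: h(0) = 0, h′(0) = 1.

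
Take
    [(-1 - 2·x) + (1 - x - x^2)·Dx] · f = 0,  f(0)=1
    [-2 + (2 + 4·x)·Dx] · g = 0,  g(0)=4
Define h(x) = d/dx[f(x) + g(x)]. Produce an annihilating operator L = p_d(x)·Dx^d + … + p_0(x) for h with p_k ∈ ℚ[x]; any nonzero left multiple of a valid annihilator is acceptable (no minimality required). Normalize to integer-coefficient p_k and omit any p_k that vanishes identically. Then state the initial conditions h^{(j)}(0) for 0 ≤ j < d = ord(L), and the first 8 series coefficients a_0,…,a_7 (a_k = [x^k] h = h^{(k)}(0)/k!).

f: a_k = 1, 1, 2, 3, 5, 8, 13, 21, …
g: a_k = 4, 4, -2, 2, -5/2, 7/2, -21/4, 33/4, …
L₀ := lclm(L_f,L_g); ord L₀ ≤ 1+1.
Differentiate: ansatz ord ≤ ord L₀ ⇒ L.
L = (-6 - 18·x - 24·x^2 - 12·x^3 - 6·x^4) + (-3 - 24·x - 63·x^2 - 72·x^3 - 45·x^4 - 18·x^5)·Dx + (1 + 4·x + 3·x^2 - 6·x^3 - 13·x^4 - 12·x^5 - 4·x^6)·Dx^2  (order 2).
h: a_k = 5, 0, 15, 10, 115/2, 93/2, 819/4, 659/4, …
ICs: h(0) = 5, h′(0) = 0.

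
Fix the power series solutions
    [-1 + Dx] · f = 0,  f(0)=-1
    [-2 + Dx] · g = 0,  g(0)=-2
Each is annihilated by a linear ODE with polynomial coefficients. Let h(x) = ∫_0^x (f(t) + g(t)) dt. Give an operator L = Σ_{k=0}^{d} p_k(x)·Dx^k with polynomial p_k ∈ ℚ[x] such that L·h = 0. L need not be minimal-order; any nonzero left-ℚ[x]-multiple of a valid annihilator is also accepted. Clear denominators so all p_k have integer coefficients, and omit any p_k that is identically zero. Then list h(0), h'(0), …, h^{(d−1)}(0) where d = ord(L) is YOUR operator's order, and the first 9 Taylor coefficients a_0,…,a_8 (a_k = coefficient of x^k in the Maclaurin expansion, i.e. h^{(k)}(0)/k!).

f: a_k = -1, -1, -1/2, -1/6, -1/24, -1/120, -1/720, -1/5040, -1/40320, …
g: a_k = -2, -4, -4, -8/3, -4/3, -8/15, -8/45, -16/315, -4/315, …
f+g: L₀ = lclm(L_f,L_g), ord ≤ 1+1.
Integrate: L := L₀·Dx.
L = 2·Dx - 3·Dx^2 + Dx^3  (order 3).
h: a_k = 0, -3, -5/2, -3/2, -17/24, -11/40, -13/144, -43/1680, -257/40320, …
ICs: h(0) = 0, h′(0) = -3, h′′(0) = -5.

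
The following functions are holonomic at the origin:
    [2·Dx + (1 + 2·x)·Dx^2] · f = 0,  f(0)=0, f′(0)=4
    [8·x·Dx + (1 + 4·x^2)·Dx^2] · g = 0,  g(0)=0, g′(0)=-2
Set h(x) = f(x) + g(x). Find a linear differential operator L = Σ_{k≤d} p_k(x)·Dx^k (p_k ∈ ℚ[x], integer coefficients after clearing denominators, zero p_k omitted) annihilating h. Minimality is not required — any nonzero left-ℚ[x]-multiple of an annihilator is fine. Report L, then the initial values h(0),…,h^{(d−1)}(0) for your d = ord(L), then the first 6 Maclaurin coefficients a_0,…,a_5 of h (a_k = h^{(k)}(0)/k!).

L = (-8 - 48·x + 96·x^2 + 64·x^3)·Dx + (-8 - 16·x + 192·x^3 + 128·x^4)·Dx^2 + (-1 + 2·x + 8·x^2 + 16·x^3 + 48·x^4 + 32·x^5)·Dx^3  (order 3).
h: a_k = 0, 2, -4, 8, -8, 32/5, …
ICs: h(0) = 0, h′(0) = 2, h′′(0) = -8.

f: a_k = 0, 4, -4, 16/3, -8, 64/5, …
g: a_k = 0, -2, 0, 8/3, 0, -32/5, …
f+g: L₀ = lclm(L_f,L_g), ord ≤ 2+2.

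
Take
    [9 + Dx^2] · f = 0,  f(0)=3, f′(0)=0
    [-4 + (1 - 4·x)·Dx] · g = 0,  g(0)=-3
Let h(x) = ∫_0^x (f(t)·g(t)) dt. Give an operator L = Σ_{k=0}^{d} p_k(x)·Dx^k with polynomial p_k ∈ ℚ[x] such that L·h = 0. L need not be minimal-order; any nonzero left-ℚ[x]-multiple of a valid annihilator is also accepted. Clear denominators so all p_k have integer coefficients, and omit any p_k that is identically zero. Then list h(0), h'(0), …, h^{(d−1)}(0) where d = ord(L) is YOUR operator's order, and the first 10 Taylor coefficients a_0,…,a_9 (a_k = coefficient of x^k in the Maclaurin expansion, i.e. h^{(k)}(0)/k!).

f: a_k = 3, 0, -27/2, 0, 81/8, 0, -243/80, 0, 2187/4480, 0, …
g: a_k = -3, -12, -48, -192, -768, -3072, -12288, -49152, -196608, -786432, …
h₀=f·g: eliminate ⇒ L₀, order ≤ 2·1.
∫: right-multiply L₀ by Dx.
L = (-9 + 36·x)·Dx + 8·Dx^2 + (-1 + 4·x)·Dx^3  (order 3).
h: a_k = 0, -9, -18, -69/2, -207/2, -13491/40, -4497/4, -2157831/560, -2157831/160, -214824793/4480, …
ICs: h(0) = 0, h′(0) = -9, h′′(0) = -36.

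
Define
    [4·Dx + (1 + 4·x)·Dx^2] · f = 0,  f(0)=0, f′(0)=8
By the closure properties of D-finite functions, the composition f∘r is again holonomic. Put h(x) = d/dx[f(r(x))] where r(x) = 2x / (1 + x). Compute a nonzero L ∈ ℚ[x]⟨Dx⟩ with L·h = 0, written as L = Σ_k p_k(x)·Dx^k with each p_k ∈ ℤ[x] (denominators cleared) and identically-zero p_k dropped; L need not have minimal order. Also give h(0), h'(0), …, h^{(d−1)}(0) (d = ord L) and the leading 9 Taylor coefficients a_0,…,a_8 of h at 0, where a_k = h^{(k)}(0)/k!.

f: a_k = 0, 8, -16, 128/3, -128, 2048/5, -4096/3, 32768/7, -16384, …
Change of var in L_f (x↦r) gives L₀.
h=h₀': d/dx-closure on L₀ ⇒ L.
L = (10 + 18·x) + (1 + 10·x + 9·x^2)·Dx  (order 1).
h: a_k = 16, -160, 1456, -13120, 118096, -1062880, 9565936, -86093440, 774840976, …
ICs: h(0) = 16.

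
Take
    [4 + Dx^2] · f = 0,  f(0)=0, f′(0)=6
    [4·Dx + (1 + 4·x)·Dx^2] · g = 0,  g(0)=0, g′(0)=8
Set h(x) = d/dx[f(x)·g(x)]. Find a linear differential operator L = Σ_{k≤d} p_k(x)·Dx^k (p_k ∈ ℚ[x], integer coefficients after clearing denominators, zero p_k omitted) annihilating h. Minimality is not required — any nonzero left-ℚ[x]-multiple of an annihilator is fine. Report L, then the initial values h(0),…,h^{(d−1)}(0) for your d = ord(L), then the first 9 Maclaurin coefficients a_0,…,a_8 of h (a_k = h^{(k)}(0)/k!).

L = (-832 - 992·x - 5568·x^2 - 12288·x^3 - 2048·x^4 + 24576·x^5 + 16384·x^6) + (-264 - 1568·x - 2560·x^2 + 10240·x^4 + 8192·x^5)·Dx + (-220 - 368·x - 1760·x^2 - 3072·x^3 + 2048·x^4 + 12288·x^5 + 8192·x^6)·Dx^2 + (-66 - 392·x - 640·x^2 + 2560·x^4 + 2048·x^5)·Dx^3 + (-3 - 30·x - 92·x^2 + 640·x^4 + 1536·x^5 + 1024·x^6)·Dx^4  (order 4).
h: a_k = 0, 96, -288, 896, -3520, 13760, -269248/5, 22244864/105, -29277312/35, …
ICs: h(0) = 0, h′(0) = 96, h′′(0) = -576, h′′′(0) = 5376.

f: a_k = 0, 6, 0, -4, 0, 4/5, 0, -8/105, 0, …
g: a_k = 0, 8, -16, 128/3, -128, 2048/5, -4096/3, 32768/7, -16384, …
L₀ := L_f ⊗_s L_g (sym. prod.), ord ≤ 4.
Derive L from L₀ (diff closure).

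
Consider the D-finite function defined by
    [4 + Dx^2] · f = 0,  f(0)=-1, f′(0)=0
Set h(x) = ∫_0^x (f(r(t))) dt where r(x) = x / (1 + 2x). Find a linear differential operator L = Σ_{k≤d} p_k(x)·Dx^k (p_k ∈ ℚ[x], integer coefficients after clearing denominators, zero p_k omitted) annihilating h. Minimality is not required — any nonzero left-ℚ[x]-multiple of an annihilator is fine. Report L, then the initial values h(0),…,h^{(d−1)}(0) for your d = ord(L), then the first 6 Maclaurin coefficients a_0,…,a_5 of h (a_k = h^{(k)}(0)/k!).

L = 4·Dx + (4 + 24·x + 48·x^2 + 32·x^3)·Dx^2 + (1 + 8·x + 24·x^2 + 32·x^3 + 16·x^4)·Dx^3  (order 3).
h: a_k = 0, -1, 0, 2/3, -2, 14/3, …
ICs: h(0) = 0, h′(0) = -1, h′′(0) = 0.

f: a_k = -1, 0, 2, 0, -2/3, 0, …
L₀ from L_f via x↦r, Dx↦r'^{-1}Dx.
h=∫h₀ ⇒ L = L₀·Dx.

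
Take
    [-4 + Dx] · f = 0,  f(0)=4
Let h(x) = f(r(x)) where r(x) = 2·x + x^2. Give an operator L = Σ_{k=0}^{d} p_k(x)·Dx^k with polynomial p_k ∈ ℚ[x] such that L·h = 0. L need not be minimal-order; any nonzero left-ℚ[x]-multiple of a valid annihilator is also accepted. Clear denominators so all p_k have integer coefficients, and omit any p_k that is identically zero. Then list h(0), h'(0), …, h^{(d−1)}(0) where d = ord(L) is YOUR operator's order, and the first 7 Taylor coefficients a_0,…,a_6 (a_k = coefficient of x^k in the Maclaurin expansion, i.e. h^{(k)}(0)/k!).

f: a_k = 4, 16, 32, 128/3, 128/3, 512/15, 1024/45, …
L₀ from L_f via x↦r, Dx↦r'^{-1}Dx.
L = (-8 - 8·x) + Dx  (order 1).
h: a_k = 4, 32, 144, 1408/3, 3680/3, 13568/5, 236416/45, …
ICs: h(0) = 4.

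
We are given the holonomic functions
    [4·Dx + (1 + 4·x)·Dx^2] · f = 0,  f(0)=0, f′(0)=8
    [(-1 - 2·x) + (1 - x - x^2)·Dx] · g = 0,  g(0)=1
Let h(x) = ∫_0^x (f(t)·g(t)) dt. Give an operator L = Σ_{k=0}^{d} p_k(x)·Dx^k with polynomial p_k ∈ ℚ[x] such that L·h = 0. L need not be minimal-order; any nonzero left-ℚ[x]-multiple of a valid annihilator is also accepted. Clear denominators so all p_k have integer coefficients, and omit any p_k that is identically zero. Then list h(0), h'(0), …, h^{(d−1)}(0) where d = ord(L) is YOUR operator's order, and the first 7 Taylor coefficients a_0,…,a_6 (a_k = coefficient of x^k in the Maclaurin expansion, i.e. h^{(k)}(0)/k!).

L = (6 + 16·x)·Dx + (-2 + 16·x + 20·x^2)·Dx^2 + (-1 - 3·x + 5·x^2 + 4·x^3)·Dx^3  (order 3).
h: a_k = 0, 0, 4, -8/3, 32/3, -56/3, 2692/45, …
ICs: h(0) = 0, h′(0) = 0, h′′(0) = 8.

f: a_k = 0, 8, -16, 128/3, -128, 2048/5, -4096/3, …
g: a_k = 1, 1, 2, 3, 5, 8, 13, …
f·g: L₀ = L_f ⊗_s L_g, ord ≤ 2·1.
Integrate: L := L₀·Dx.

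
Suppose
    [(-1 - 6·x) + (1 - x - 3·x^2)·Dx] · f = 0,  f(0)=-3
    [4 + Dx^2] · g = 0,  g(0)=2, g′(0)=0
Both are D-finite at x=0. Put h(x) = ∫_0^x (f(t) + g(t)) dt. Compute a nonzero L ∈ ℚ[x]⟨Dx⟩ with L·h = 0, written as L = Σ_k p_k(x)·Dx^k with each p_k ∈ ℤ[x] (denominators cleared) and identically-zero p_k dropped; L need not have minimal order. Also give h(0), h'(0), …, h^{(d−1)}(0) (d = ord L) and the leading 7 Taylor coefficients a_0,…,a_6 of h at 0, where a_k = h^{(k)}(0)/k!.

f: a_k = -3, -3, -12, -21, -57, -120, -291, …
g: a_k = 2, 0, -4, 0, 4/3, 0, -8/45, …
L₀ := lclm(L_f,L_g); ord L₀ ≤ 1+2.
Integrate: L := L₀·Dx.
L = (92 + 608·x + 512·x^2 + 1104·x^3 + 360·x^4 + 432·x^5)·Dx + (-24 + 4·x + 24·x^2 + 80·x^3 + 180·x^4 + 216·x^5 + 216·x^6)·Dx^2 + (23 + 152·x + 128·x^2 + 276·x^3 + 90·x^4 + 108·x^5)·Dx^3 + (-6 + x + 6·x^2 + 20·x^3 + 45·x^4 + 54·x^5 + 54·x^6)·Dx^4  (order 4).
h: a_k = 0, -1, -3/2, -16/3, -21/4, -167/15, -20, …
ICs: h(0) = 0, h′(0) = -1, h′′(0) = -3, h′′′(0) = -32.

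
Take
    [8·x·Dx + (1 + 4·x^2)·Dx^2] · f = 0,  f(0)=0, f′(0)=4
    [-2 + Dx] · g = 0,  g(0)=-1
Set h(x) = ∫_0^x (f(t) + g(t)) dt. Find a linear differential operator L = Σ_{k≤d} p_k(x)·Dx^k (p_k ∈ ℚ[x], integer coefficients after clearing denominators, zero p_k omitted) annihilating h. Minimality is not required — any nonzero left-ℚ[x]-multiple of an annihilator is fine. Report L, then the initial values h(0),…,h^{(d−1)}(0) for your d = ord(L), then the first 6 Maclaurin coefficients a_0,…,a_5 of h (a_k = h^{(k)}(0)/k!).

f: a_k = 0, 4, 0, -16/3, 0, 64/5, …
g: a_k = -1, -2, -2, -4/3, -2/3, -4/15, …
f+g: L₀ = lclm(L_f,L_g), ord ≤ 2+1.
h=∫h₀ ⇒ L = L₀·Dx.
L = (8 - 32·x - 32·x^2)·Dx^2 + (-6 + 12·x + 8·x^2 - 16·x^3)·Dx^3 + (1 + 2·x + 4·x^2 + 8·x^3)·Dx^4  (order 4).
h: a_k = 0, -1, 1, -2/3, -5/3, -2/15, …
ICs: h(0) = 0, h′(0) = -1, h′′(0) = 2, h′′′(0) = -4.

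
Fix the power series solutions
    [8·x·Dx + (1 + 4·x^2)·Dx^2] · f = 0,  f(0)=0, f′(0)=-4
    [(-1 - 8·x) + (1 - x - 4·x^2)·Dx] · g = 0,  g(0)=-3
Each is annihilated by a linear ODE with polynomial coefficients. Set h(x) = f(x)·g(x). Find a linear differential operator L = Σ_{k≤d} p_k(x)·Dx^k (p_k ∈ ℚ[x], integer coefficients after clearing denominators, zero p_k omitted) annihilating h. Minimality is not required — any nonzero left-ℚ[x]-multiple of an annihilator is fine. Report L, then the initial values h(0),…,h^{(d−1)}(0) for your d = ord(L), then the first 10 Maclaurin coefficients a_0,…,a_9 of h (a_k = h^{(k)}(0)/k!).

L = (8 + 8·x + 96·x^2) + (2 + 8·x + 16·x^2 + 96·x^3)·Dx + (-1 + x + 4·x^3 + 16·x^4)·Dx^2  (order 2).
h: a_k = 0, 12, 12, 44, 92, 1532/5, 3372/5, 12532/7, 157076/35, 1258988/105, …
ICs: h(0) = 0, h′(0) = 12.

f: a_k = 0, -4, 0, 16/3, 0, -64/5, 0, 256/7, 0, -1024/9, …
g: a_k = -3, -3, -15, -27, -87, -195, -543, -1323, -3495, -8787, …
Sym-product of L_f,L_g gives L₀ (≤ ord 2).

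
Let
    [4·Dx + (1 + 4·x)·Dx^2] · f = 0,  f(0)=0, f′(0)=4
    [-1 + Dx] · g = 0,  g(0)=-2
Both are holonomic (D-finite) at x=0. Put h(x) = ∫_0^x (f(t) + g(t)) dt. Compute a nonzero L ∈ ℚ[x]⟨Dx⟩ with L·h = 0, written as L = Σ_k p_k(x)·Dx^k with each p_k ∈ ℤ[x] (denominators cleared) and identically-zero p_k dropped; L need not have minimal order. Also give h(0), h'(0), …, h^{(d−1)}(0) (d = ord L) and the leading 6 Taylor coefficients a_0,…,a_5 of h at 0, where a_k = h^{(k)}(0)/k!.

L = (-36 - 16·x)·Dx^2 + (31 - 8·x - 16·x^2)·Dx^3 + (5 + 24·x + 16·x^2)·Dx^4  (order 4).
h: a_k = 0, -2, 1, -3, 21/4, -769/60, …
ICs: h(0) = 0, h′(0) = -2, h′′(0) = 2, h′′′(0) = -18.

f: a_k = 0, 4, -8, 64/3, -64, 1024/5, …
g: a_k = -2, -2, -1, -1/3, -1/12, -1/60, …
h₀=f+g: left-lcm gives L₀, ord ≤ 3.
∫: right-multiply L₀ by Dx.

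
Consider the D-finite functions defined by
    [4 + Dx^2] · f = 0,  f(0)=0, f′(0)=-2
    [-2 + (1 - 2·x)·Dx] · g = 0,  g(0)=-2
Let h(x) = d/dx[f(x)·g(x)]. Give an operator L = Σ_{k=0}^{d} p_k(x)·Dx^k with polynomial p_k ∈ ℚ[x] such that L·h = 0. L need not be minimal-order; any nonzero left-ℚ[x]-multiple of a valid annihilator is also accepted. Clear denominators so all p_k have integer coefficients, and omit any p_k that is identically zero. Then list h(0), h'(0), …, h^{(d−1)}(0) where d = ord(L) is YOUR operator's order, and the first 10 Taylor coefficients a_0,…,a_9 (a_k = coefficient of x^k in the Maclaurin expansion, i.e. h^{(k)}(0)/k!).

f: a_k = 0, -2, 0, 4/3, 0, -4/15, 0, 8/315, 0, -4/2835, …
g: a_k = -2, -4, -8, -16, -32, -64, -128, -256, -512, -1024, …
f·g: L₀ = L_f ⊗_s L_g, ord ≤ 2·1.
h=h₀': d/dx-closure on L₀ ⇒ L.
L = (-4 - 16·x + 16·x^2) + (-4 + 8·x)·Dx + (1 - 4·x + 4·x^2)·Dx^2  (order 2).
h: a_k = 4, 16, 40, 320/3, 808/3, 3232/5, 67856/45, 1085696/315, 2442824/315, 9771296/567, …
ICs: h(0) = 4, h′(0) = 16.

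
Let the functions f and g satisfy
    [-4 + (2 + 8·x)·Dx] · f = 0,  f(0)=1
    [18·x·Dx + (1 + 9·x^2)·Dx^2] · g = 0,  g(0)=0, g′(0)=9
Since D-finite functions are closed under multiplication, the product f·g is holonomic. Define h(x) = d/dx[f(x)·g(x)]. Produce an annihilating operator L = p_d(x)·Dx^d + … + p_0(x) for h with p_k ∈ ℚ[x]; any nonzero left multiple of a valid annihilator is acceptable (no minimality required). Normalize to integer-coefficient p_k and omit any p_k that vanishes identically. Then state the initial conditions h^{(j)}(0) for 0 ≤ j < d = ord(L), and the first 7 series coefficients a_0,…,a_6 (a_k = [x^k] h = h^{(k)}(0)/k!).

L = (2 + 120·x + 150·x^2 - 648·x^3 - 324·x^4) + (7 + 70·x + 279·x^2 - 42·x^3 - 2268·x^4 - 1296·x^5)·Dx + (1 + 5·x - 2·x^2 - 27·x^3 - 147·x^4 - 648·x^5 - 432·x^6)·Dx^2  (order 2).
h: a_k = 9, 36, -135, -72, 549, 13068/5, -60021/5, …
ICs: h(0) = 9, h′(0) = 36.

f: a_k = 1, 2, -2, 4, -10, 28, -84, …
g: a_k = 0, 9, 0, -27, 0, 729/5, 0, …
h₀=f·g: eliminate ⇒ L₀, order ≤ 1·2.
h₀' ⇒ L via d/dx closure of L₀.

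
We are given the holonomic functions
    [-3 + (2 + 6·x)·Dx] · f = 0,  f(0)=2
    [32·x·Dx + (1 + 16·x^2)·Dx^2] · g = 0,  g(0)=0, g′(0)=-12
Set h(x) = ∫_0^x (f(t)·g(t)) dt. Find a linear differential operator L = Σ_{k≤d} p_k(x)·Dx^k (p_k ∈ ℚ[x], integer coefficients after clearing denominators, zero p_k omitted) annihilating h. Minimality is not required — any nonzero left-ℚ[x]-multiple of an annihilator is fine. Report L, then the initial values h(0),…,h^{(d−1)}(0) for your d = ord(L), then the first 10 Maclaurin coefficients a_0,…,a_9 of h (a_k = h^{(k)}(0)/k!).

L = (27 - 192·x - 144·x^2)·Dx + (-12 + 92·x + 576·x^2 + 576·x^3)·Dx^2 + (4 + 24·x + 100·x^2 + 384·x^3 + 576·x^4)·Dx^3  (order 3).
h: a_k = 0, 0, -12, -12, 155/4, 303/10, -34583/160, -285867/1120, 68900757/35840, 18911861/8960, …
ICs: h(0) = 0, h′(0) = 0, h′′(0) = -24.

f: a_k = 2, 3, -9/4, 27/8, -405/64, 1701/128, -15309/512, 72171/1024, -2814669/16384, 14073345/32768, …
g: a_k = 0, -12, 0, 64, 0, -3072/5, 0, 49152/7, 0, -262144/3, …
h₀=f·g: eliminate ⇒ L₀, order ≤ 1·2.
h=∫h₀ ⇒ L = L₀·Dx.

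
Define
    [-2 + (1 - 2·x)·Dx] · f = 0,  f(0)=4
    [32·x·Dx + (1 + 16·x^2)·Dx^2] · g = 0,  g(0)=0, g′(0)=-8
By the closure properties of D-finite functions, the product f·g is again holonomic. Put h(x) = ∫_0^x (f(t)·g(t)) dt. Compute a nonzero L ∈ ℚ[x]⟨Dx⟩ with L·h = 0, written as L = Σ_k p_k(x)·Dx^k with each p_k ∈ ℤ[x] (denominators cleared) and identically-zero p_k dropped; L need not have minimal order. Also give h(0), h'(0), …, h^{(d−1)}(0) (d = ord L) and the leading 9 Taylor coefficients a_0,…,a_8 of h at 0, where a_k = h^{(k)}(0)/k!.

f: a_k = 4, 8, 16, 32, 64, 128, 256, 512, 1024, …
g: a_k = 0, -8, 0, 128/3, 0, -2048/5, 0, 32768/7, 0, …
h₀=f·g: eliminate ⇒ L₀, order ≤ 1·2.
h=∫₀ˣh₀: take L = L₀·Dx.
L = 64·x·Dx + (4 - 32·x + 128·x^2)·Dx^2 + (-1 + 2·x - 16·x^2 + 32·x^3)·Dx^3  (order 3).
h: a_k = 0, 0, -16, -64/3, 32/3, 256/15, -11008/45, -44032/105, 168704/105, …
ICs: h(0) = 0, h′(0) = 0, h′′(0) = -32.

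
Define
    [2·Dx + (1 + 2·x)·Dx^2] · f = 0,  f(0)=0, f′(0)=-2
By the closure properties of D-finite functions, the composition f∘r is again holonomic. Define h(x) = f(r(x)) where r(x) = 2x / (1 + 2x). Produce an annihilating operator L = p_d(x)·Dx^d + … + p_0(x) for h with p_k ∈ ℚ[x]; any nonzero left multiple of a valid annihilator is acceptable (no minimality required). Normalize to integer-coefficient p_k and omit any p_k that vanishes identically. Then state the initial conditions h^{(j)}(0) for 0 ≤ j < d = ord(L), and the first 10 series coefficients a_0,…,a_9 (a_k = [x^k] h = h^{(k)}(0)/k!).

f: a_k = 0, -2, 2, -8/3, 4, -32/5, 32/3, -128/7, 32, -512/9, …
L₀ from L_f via x↦r, Dx↦r'^{-1}Dx.
L = (8 + 24·x)·Dx + (1 + 8·x + 12·x^2)·Dx^2  (order 2).
h: a_k = 0, -4, 16, -208/3, 320, -7744/5, 23296/3, -279808/7, 209920, -10077184/9, …
ICs: h(0) = 0, h′(0) = -4.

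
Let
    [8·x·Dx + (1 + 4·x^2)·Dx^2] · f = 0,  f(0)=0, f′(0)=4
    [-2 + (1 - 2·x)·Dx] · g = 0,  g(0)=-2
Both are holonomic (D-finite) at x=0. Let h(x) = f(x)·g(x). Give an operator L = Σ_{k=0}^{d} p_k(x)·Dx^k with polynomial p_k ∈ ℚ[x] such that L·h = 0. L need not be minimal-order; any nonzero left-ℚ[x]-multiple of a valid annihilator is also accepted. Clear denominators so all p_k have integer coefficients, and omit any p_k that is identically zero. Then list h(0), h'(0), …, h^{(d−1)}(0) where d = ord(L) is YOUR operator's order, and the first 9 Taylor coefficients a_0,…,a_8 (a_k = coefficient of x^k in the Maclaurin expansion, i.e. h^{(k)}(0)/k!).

f: a_k = 0, 4, 0, -16/3, 0, 64/5, 0, -256/7, 0, …
g: a_k = -2, -4, -8, -16, -32, -64, -128, -256, -512, …
Product ⇒ symmetric product L₀, ord ≤ 2.
L = 16·x + (4 - 8·x + 32·x^2)·Dx + (-1 + 2·x - 4·x^2 + 8·x^3)·Dx^2  (order 2).
h: a_k = 0, -8, -16, -64/3, -128/3, -1664/15, -3328/15, -38912/105, -77824/105, …
ICs: h(0) = 0, h′(0) = -8.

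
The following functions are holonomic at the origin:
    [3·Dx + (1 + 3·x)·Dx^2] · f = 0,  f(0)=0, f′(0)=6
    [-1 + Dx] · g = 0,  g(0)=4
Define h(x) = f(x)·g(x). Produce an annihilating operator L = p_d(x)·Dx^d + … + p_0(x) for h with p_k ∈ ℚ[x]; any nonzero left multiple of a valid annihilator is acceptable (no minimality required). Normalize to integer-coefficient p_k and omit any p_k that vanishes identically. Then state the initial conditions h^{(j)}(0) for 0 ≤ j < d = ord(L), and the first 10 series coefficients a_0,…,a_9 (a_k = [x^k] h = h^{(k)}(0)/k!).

f: a_k = 0, 6, -9, 18, -81/2, 486/5, -243, 4374/7, -6561/4, 4374, …
g: a_k = 4, 4, 2, 2/3, 1/6, 1/30, 1/180, 1/1260, 1/10080, 1/90720, …
f·g: L₀ = L_f ⊗_s L_g, ord ≤ 2·1.
L = (-2 + 3·x) + (1 - 6·x)·Dx + (1 + 3·x)·Dx^2  (order 2).
h: a_k = 0, 24, -12, 48, -104, 1289/5, -1307/2, 178244/105, -134669/30, 4044653/336, …
ICs: h(0) = 0, h′(0) = 24.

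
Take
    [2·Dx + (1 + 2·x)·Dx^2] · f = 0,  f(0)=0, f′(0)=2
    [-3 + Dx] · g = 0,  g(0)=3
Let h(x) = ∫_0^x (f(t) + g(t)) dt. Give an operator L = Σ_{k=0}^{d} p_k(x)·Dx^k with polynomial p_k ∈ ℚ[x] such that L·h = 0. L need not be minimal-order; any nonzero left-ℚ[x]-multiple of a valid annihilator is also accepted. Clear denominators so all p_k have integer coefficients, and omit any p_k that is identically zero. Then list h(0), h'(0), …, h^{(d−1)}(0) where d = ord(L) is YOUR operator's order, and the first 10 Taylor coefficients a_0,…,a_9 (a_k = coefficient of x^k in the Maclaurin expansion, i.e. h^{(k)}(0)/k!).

L = (-42 - 36·x)·Dx^2 + (-1 - 36·x - 36·x^2)·Dx^3 + (5 + 16·x + 12·x^2)·Dx^4  (order 4).
h: a_k = 0, 3, 11/2, 23/6, 97/24, 49/40, 499/240, -1831/1680, 1567/640, -141173/40320, …
ICs: h(0) = 0, h′(0) = 3, h′′(0) = 11, h′′′(0) = 23.

f: a_k = 0, 2, -2, 8/3, -4, 32/5, -32/3, 128/7, -32, 512/9, …
g: a_k = 3, 9, 27/2, 27/2, 81/8, 243/40, 243/80, 729/560, 2187/4480, 729/4480, …
f+g: L₀ = lclm(L_f,L_g), ord ≤ 2+1.
h=∫h₀ ⇒ L = L₀·Dx.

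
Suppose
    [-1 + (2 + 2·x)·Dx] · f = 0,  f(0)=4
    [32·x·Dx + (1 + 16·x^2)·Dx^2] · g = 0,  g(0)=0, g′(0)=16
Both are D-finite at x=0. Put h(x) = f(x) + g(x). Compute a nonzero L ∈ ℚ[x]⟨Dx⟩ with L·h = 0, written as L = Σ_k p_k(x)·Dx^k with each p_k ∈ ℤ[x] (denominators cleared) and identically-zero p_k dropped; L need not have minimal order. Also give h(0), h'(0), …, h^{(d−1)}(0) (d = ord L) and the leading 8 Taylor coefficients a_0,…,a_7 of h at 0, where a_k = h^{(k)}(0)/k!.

f: a_k = 4, 2, -1/2, 1/4, -5/32, 7/64, -21/256, 33/512, …
g: a_k = 0, 16, 0, -256/3, 0, 4096/5, 0, -65536/7, …
Weyl lclm of L_f,L_g ⇒ L₀ (ord ≤ 3).
L = (-64 - 160·x + 3072·x^2 + 1536·x^3)·Dx + (-131 - 256·x + 5920·x^2 + 12288·x^3 + 5376·x^4)·Dx^2 + (-2 + 126·x + 192·x^2 + 2112·x^3 + 3584·x^4 + 1536·x^5)·Dx^3  (order 3).
h: a_k = 4, 18, -1/2, -1021/12, -5/32, 262179/320, -21/256, -33554201/3584, …
ICs: h(0) = 4, h′(0) = 18, h′′(0) = -1.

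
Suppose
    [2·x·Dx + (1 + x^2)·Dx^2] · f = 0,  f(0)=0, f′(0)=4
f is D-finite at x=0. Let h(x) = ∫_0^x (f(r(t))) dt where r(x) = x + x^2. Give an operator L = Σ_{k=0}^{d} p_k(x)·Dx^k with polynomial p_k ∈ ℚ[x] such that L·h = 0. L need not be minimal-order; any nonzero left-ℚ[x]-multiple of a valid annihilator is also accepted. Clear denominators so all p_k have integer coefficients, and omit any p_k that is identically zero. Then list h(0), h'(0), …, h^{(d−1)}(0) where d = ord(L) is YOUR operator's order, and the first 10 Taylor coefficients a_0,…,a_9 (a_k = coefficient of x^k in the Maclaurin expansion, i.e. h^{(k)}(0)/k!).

f: a_k = 0, 4, 0, -4/3, 0, 4/5, 0, -4/7, 0, 4/9, …
f∘r: x↦r, Dx↦Dx/r' in L_f ⇒ L₀.
Integrate: L := L₀·Dx.
L = (-2 + 2·x + 8·x^2 + 12·x^3 + 6·x^4)·Dx^2 + (1 + 2·x + x^2 + 4·x^3 + 5·x^4 + 2·x^5)·Dx^3  (order 3).
h: a_k = 0, 0, 2, 4/3, -1/3, -4/5, -8/15, 8/21, 13/14, 4/9, …
ICs: h(0) = 0, h′(0) = 0, h′′(0) = 4.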